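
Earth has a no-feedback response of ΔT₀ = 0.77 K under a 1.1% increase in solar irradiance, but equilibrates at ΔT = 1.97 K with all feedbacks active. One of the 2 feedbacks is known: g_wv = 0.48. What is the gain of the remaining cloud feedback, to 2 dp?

Amplification A = ΔT/ΔT₀ = 1.97/0.77 = 2.558.
Total gain g = 1 − 1/A = 1 − 1/2.558 = 0.6091.
The known gain is 0.48.
g_cld = 0.6091 − 0.48 = 0.13.

0.13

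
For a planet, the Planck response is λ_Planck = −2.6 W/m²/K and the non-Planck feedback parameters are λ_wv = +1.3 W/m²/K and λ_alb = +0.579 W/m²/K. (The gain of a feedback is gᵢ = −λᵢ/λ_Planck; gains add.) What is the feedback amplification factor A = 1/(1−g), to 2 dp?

3.61

Convert to gains: g_wv = 1.3/2.6 = 0.5; g_alb = 0.579/2.6 = 0.2227.
Total gain g = 0.7227.
A = 1/(1 − 0.7227) = 3.61.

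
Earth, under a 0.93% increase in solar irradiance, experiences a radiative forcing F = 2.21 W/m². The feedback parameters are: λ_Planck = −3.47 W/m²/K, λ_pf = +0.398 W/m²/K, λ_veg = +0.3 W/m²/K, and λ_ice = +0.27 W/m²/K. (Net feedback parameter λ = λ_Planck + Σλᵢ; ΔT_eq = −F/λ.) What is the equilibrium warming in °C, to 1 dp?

Net feedback parameter λ = (−3.47) + (+0.398) + (+0.3) + (+0.27) = -2.502 W/m²/K.
ΔT = −F/λ = −2.21/(-2.502) = 0.9 °C.

0.9 °C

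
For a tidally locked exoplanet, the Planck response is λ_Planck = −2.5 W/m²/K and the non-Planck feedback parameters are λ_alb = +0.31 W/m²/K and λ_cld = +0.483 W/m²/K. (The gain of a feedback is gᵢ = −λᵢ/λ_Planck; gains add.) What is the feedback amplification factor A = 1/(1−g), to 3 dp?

Convert to gains: g_alb = 0.31/2.5 = 0.124; g_cld = 0.483/2.5 = 0.1932.
Total gain g = 0.3172.
A = 1/(1 − 0.3172) = 1.465.

1.465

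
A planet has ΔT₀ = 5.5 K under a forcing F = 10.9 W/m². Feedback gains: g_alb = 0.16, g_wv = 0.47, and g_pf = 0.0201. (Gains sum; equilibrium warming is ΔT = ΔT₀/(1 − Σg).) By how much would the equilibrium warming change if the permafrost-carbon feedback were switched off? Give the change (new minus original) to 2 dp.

Original: g = 0.6501, ΔT = 5.5/(1−0.6501) = 15.7188 K.
Without permafrost-carbon: g' = 0.63, ΔT' = 5.5/(1−0.63) = 14.8649 K.
Change = 14.8649 − 15.7188 = -0.85 K.

-0.85 K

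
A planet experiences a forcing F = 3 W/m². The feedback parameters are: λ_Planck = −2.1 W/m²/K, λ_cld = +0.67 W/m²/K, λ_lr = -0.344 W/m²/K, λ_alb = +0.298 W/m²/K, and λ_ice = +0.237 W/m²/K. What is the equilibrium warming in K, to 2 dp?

Net feedback parameter λ = (−2.1) + (+0.67) + (-0.344) + (+0.298) + (+0.237) = -1.239 W/m²/K.
ΔT = −F/λ = −3/(-1.239) = 2.42 K.

2.42 K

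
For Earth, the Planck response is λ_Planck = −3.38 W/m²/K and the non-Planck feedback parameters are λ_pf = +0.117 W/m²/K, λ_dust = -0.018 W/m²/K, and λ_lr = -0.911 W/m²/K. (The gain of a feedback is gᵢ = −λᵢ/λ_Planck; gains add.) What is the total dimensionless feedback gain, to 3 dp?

Convert to gains: g_pf = 0.117/3.38 = 0.03462; g_dust = -0.018/3.38 = -0.005325; g_lr = -0.911/3.38 = -0.2695.
Total gain g = -0.240205.

-0.240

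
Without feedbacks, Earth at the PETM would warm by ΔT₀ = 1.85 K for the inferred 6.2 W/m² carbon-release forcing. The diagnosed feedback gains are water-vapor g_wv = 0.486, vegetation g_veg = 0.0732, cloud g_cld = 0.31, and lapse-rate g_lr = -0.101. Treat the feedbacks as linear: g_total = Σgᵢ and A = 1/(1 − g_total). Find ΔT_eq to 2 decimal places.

Total gain g = 0.486 + 0.0732 + 0.31 − 0.101 = 0.7682.
Amplification A = 1/(1 − 0.7682) = 4.314.
ΔT = 1.85 × 4.314 = 7.98 K.

7.98 K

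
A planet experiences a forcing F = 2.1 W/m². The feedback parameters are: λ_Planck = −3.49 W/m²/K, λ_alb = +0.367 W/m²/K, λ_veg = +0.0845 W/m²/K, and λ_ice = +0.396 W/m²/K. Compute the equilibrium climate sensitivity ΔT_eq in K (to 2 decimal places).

0.79 K

Net feedback parameter λ = (−3.49) + (+0.367) + (+0.0845) + (+0.396) = -2.6425 W/m²/K.
ΔT = −F/λ = −2.1/(-2.6425) = 0.79 K.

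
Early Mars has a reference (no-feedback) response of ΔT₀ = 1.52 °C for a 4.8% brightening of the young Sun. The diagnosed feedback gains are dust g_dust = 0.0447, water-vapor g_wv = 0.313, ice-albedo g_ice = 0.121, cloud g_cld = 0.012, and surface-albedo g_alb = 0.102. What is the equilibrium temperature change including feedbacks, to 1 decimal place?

3.7 °C

Total gain g = 0.0447 + 0.313 + 0.121 + 0.012 + 0.102 = 0.5927.
Amplification A = 1/(1 − 0.5927) = 2.455.
ΔT = 1.52 × 2.455 = 3.7 °C.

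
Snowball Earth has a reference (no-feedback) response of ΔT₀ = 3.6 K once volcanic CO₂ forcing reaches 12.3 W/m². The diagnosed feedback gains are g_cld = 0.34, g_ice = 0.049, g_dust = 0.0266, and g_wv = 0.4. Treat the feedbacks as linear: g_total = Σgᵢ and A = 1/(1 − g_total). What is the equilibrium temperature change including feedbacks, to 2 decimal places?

Total gain g = 0.34 + 0.049 + 0.0266 + 0.4 = 0.8156.
Amplification A = 1/(1 − 0.8156) = 5.423.
ΔT = 3.6 × 5.423 = 19.52 K.

19.52 K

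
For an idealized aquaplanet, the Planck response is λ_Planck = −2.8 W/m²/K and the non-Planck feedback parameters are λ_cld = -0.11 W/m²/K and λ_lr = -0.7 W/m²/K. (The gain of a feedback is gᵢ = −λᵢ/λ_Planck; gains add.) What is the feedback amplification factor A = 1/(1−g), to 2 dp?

0.78

Convert to gains: g_cld = -0.11/2.8 = -0.03929; g_lr = -0.7/2.8 = -0.25.
Total gain g = -0.28929.
A = 1/(1 + 0.28929) = 0.78.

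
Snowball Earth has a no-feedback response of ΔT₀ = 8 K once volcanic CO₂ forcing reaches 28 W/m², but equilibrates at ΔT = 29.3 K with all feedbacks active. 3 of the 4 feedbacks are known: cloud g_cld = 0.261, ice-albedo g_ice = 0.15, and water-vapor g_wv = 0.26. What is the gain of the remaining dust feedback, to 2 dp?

Amplification A = ΔT/ΔT₀ = 29.3/8 = 3.663.
Total gain g = 1 − 1/A = 1 − 1/3.663 = 0.727.
Known gains sum to 0.261 + 0.15 + 0.26 = 0.671.
g_dust = 0.727 − 0.671 = 0.06.

0.06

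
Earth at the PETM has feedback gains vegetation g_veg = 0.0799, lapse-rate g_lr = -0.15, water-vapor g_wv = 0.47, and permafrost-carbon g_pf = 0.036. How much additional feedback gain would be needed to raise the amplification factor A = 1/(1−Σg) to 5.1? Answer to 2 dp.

Current total gain = 0.4359.
Target gain for A = 5.1: g* = 1 − 1/5.1 = 0.8039.
Additional gain needed = 0.8039 − 0.4359 = 0.37.

0.37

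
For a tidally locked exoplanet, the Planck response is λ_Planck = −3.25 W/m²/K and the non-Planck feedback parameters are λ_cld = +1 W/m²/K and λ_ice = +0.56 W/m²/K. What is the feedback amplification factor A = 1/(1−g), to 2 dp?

1.92

Convert to gains: g_cld = 1/3.25 = 0.3077; g_ice = 0.56/3.25 = 0.1723.
Total gain g = 0.48.
A = 1/(1 − 0.48) = 1.92.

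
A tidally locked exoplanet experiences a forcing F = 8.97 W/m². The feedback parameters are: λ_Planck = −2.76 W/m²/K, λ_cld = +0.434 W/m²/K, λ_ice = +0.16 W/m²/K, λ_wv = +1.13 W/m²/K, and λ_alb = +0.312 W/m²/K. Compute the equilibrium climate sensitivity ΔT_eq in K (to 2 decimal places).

12.39 K

Net feedback parameter λ = (−2.76) + (+0.434) + (+0.16) + (+1.13) + (+0.312) = -0.724 W/m²/K.
ΔT = −F/λ = −8.97/(-0.724) = 12.39 K.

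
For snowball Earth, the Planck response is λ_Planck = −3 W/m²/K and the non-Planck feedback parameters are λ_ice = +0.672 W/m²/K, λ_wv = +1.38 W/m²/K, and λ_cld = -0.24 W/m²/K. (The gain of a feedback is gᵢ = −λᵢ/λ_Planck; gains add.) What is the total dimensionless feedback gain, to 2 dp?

Convert to gains: g_ice = 0.672/3 = 0.224; g_wv = 1.38/3 = 0.46; g_cld = -0.24/3 = -0.08.
Total gain g = 0.604.

0.60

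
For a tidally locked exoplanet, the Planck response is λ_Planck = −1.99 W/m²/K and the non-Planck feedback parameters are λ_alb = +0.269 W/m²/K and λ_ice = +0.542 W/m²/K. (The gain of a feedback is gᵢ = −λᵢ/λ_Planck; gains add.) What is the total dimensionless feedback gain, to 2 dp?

0.41

Convert to gains: g_alb = 0.269/1.99 = 0.1352; g_ice = 0.542/1.99 = 0.2724.
Total gain g = 0.4076.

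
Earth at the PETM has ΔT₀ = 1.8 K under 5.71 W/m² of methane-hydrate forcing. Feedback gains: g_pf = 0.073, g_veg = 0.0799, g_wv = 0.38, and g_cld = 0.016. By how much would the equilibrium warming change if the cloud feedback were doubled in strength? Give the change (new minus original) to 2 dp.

Original: g = 0.5489, ΔT = 1.8/(1−0.5489) = 3.9902 K.
With doubled cloud: g' = 0.5649, ΔT' = 1.8/(1−0.5649) = 4.1370 K.
Change = 4.1370 − 3.9902 = 0.15 K.

0.15 K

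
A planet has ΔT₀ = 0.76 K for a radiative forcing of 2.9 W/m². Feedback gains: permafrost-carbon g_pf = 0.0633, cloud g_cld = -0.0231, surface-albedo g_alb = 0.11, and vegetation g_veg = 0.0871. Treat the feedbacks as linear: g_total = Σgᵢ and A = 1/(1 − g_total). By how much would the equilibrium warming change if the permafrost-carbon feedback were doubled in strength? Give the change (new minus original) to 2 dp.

0.09 K

Original: g = 0.2373, ΔT = 0.76/(1−0.2373) = 0.9965 K.
With doubled permafrost-carbon: g' = 0.3006, ΔT' = 0.76/(1−0.3006) = 1.0866 K.
Change = 1.0866 − 0.9965 = 0.09 K.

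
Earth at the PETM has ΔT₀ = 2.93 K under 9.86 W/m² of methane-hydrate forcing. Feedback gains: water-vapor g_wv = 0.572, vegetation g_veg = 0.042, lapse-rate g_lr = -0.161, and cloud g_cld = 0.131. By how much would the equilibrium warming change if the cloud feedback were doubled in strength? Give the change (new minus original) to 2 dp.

3.24 K

Original: g = 0.584, ΔT = 2.93/(1−0.584) = 7.0433 K.
With doubled cloud: g' = 0.715, ΔT' = 2.93/(1−0.715) = 10.2807 K.
Change = 10.2807 − 7.0433 = 3.24 K.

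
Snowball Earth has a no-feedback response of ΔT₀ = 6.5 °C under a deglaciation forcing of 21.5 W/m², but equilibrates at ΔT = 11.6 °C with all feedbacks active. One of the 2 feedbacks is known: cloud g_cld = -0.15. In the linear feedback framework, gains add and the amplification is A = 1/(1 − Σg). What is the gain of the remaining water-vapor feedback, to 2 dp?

Amplification A = ΔT/ΔT₀ = 11.6/6.5 = 1.785.
Total gain g = 1 − 1/A = 1 − 1/1.785 = 0.4398.
The known gain is -0.15.
g_wv = 0.4398 + 0.15 = 0.59.

0.59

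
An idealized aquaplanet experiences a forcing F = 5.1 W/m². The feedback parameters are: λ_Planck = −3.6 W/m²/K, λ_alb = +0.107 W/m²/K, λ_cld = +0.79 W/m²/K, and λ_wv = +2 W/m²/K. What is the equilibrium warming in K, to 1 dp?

Net feedback parameter λ = (−3.6) + (+0.107) + (+0.79) + (+2) = -0.703 W/m²/K.
ΔT = −F/λ = −5.1/(-0.703) = 7.3 K.

7.3 K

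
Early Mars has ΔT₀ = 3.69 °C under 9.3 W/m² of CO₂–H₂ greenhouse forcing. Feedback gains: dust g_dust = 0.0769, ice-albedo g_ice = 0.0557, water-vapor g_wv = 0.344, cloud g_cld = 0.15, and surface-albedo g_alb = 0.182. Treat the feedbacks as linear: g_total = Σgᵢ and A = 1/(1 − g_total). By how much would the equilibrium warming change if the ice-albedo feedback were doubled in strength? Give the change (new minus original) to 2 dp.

Original: g = 0.8086, ΔT = 3.69/(1−0.8086) = 19.2790 °C.
With doubled ice-albedo: g' = 0.8643, ΔT' = 3.69/(1−0.8643) = 27.1923 °C.
Change = 27.1923 − 19.2790 = 7.91 °C.

7.91 °C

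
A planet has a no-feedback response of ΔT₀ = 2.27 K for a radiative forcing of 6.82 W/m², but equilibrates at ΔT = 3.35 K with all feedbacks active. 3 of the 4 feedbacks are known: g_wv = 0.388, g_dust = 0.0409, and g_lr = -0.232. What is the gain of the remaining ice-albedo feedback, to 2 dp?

Amplification A = ΔT/ΔT₀ = 3.35/2.27 = 1.476.
Total gain g = 1 − 1/A = 1 − 1/1.476 = 0.3225.
Known gains sum to 0.388 + 0.0409 − 0.232 = 0.1969.
g_ice = 0.3225 − 0.1969 = 0.13.

0.13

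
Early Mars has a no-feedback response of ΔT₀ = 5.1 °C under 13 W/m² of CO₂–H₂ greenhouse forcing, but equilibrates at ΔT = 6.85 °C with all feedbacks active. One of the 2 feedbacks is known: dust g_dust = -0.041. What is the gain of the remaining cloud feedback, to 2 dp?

0.30

Amplification A = ΔT/ΔT₀ = 6.85/5.1 = 1.343.
Total gain g = 1 − 1/A = 1 − 1/1.343 = 0.2554.
The known gain is -0.041.
g_cld = 0.2554 + 0.041 = 0.30.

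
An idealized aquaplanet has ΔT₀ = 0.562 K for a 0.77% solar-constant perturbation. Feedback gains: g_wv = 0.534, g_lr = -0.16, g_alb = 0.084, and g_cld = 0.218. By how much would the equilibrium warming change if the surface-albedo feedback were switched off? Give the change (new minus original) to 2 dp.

Original: g = 0.676, ΔT = 0.562/(1−0.676) = 1.7346 K.
Without surface-albedo: g' = 0.592, ΔT' = 0.562/(1−0.592) = 1.3775 K.
Change = 1.3775 − 1.7346 = -0.36 K.

-0.36 K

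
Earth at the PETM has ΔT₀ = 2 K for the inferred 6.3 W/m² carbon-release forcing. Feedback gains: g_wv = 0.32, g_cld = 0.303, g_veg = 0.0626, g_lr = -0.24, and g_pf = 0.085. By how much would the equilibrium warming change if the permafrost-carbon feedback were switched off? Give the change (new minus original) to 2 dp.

-0.65 K

Original: g = 0.5306, ΔT = 2/(1−0.5306) = 4.2608 K.
Without permafrost-carbon: g' = 0.4456, ΔT' = 2/(1−0.4456) = 3.6075 K.
Change = 3.6075 − 4.2608 = -0.65 K.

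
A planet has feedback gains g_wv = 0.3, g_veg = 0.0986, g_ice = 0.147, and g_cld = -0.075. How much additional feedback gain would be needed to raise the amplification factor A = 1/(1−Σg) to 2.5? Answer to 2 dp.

Current total gain = 0.4706.
Target gain for A = 2.5: g* = 1 − 1/2.5 = 0.6.
Additional gain needed = 0.6 − 0.4706 = 0.13.

0.13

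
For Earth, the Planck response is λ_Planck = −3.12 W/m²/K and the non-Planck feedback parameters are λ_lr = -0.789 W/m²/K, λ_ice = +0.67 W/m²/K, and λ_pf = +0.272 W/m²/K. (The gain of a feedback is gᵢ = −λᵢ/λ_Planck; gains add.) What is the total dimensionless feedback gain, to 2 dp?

0.05

Convert to gains: g_lr = -0.789/3.12 = -0.2529; g_ice = 0.67/3.12 = 0.2147; g_pf = 0.272/3.12 = 0.08718.
Total gain g = 0.04898.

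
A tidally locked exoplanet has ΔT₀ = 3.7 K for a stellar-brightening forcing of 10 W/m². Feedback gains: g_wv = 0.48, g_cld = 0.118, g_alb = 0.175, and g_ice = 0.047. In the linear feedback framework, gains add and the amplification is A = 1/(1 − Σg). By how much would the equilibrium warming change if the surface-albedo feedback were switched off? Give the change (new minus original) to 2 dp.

Original: g = 0.82, ΔT = 3.7/(1−0.82) = 20.5556 K.
Without surface-albedo: g' = 0.645, ΔT' = 3.7/(1−0.645) = 10.4225 K.
Change = 10.4225 − 20.5556 = -10.13 K.

-10.13 K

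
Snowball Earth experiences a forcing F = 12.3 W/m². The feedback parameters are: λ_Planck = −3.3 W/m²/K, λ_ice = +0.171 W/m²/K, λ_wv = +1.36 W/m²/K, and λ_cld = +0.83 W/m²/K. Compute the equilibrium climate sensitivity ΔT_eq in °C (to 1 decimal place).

Net feedback parameter λ = (−3.3) + (+0.171) + (+1.36) + (+0.83) = -0.939 W/m²/K.
ΔT = −F/λ = −12.3/(-0.939) = 13.1 °C.

13.1 °C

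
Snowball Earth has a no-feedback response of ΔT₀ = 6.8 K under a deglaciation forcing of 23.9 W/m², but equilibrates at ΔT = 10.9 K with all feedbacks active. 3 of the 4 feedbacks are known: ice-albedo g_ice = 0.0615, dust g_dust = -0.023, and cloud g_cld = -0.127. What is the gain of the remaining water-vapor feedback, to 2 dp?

0.46

Amplification A = ΔT/ΔT₀ = 10.9/6.8 = 1.603.
Total gain g = 1 − 1/A = 1 − 1/1.603 = 0.3762.
Known gains sum to 0.0615 − 0.023 − 0.127 = -0.0885.
g_wv = 0.3762 + 0.0885 = 0.46.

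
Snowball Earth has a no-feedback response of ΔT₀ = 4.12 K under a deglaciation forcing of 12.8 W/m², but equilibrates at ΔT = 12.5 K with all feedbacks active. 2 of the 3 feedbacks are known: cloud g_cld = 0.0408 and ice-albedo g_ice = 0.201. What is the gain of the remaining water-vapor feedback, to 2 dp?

Amplification A = ΔT/ΔT₀ = 12.5/4.12 = 3.034.
Total gain g = 1 − 1/A = 1 − 1/3.034 = 0.6704.
Known gains sum to 0.0408 + 0.201 = 0.2418.
g_wv = 0.6704 − 0.2418 = 0.43.

0.43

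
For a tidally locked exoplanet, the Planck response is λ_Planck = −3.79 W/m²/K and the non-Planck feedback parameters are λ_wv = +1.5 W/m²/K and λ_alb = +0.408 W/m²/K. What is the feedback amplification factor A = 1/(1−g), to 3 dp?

Convert to gains: g_wv = 1.5/3.79 = 0.3958; g_alb = 0.408/3.79 = 0.1077.
Total gain g = 0.5035.
A = 1/(1 − 0.5035) = 2.014.

2.014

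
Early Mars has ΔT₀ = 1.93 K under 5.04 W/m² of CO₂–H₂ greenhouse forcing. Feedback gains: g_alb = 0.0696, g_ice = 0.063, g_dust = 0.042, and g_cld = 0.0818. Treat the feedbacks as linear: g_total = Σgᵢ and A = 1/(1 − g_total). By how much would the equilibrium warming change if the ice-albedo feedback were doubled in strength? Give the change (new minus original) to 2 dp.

0.24 K

Original: g = 0.2564, ΔT = 1.93/(1−0.2564) = 2.5955 K.
With doubled ice-albedo: g' = 0.3194, ΔT' = 1.93/(1−0.3194) = 2.8357 K.
Change = 2.8357 − 2.5955 = 0.24 K.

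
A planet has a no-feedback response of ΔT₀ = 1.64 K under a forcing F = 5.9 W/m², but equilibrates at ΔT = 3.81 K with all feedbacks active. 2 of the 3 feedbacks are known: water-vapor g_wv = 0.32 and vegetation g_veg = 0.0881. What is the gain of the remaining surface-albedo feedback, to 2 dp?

Amplification A = ΔT/ΔT₀ = 3.81/1.64 = 2.323.
Total gain g = 1 − 1/A = 1 − 1/2.323 = 0.5695.
Known gains sum to 0.32 + 0.0881 = 0.4081.
g_alb = 0.5695 − 0.4081 = 0.16.

0.16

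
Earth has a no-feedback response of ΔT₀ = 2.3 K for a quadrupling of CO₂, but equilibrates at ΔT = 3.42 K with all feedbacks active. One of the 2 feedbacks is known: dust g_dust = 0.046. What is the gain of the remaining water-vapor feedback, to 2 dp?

Amplification A = ΔT/ΔT₀ = 3.42/2.3 = 1.487.
Total gain g = 1 − 1/A = 1 − 1/1.487 = 0.3275.
The known gain is 0.046.
g_wv = 0.3275 − 0.046 = 0.28.

0.28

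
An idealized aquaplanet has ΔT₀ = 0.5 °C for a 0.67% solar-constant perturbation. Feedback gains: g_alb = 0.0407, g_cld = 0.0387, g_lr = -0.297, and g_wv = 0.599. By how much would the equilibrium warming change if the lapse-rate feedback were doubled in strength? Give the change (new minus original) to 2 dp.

Original: g = 0.3814, ΔT = 0.5/(1−0.3814) = 0.8083 °C.
With doubled lapse-rate: g' = 0.0844, ΔT' = 0.5/(1−0.0844) = 0.5461 °C.
Change = 0.5461 − 0.8083 = -0.26 °C.

-0.26 °C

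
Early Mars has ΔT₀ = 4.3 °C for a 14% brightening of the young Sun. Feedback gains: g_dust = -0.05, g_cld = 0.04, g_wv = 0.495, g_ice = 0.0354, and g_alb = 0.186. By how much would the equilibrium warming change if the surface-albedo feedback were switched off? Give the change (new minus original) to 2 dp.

-5.68 °C

Original: g = 0.7064, ΔT = 4.3/(1−0.7064) = 14.6458 °C.
Without surface-albedo: g' = 0.5204, ΔT' = 4.3/(1−0.5204) = 8.9658 °C.
Change = 8.9658 − 14.6458 = -5.68 °C.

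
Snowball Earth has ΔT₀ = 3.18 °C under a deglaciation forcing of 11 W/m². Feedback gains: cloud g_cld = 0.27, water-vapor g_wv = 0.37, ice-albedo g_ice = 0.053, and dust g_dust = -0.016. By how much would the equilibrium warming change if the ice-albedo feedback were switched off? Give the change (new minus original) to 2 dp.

-1.39 °C

Original: g = 0.677, ΔT = 3.18/(1−0.677) = 9.8452 °C.
Without ice-albedo: g' = 0.624, ΔT' = 3.18/(1−0.624) = 8.4574 °C.
Change = 8.4574 − 9.8452 = -1.39 °C.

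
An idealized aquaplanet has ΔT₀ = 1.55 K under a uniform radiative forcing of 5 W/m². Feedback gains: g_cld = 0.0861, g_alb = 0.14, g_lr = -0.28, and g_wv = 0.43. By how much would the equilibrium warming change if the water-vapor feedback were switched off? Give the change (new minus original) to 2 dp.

-1.01 K

Original: g = 0.3761, ΔT = 1.55/(1−0.3761) = 2.4844 K.
Without water-vapor: g' = -0.0539, ΔT' = 1.55/(1+0.0539) = 1.4707 K.
Change = 1.4707 − 2.4844 = -1.01 K.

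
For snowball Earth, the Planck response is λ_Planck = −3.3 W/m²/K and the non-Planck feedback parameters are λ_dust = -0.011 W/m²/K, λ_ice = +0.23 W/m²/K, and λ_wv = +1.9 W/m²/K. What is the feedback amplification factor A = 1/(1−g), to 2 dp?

Convert to gains: g_dust = -0.011/3.3 = -0.003333; g_ice = 0.23/3.3 = 0.0697; g_wv = 1.9/3.3 = 0.5758.
Total gain g = 0.642167.
A = 1/(1 − 0.642167) = 2.79.

2.79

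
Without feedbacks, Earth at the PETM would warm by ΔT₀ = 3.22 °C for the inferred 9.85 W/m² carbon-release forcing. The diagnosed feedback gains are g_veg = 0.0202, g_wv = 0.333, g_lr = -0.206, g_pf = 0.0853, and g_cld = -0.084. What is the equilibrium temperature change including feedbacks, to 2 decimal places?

3.78 °C

Total gain g = 0.0202 + 0.333 − 0.206 + 0.0853 − 0.084 = 0.1485.
Amplification A = 1/(1 − 0.1485) = 1.174.
ΔT = 3.22 × 1.174 = 3.78 °C.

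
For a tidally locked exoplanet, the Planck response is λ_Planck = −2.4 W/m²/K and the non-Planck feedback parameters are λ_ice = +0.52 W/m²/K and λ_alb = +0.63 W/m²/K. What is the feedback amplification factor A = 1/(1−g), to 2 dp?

Convert to gains: g_ice = 0.52/2.4 = 0.2167; g_alb = 0.63/2.4 = 0.2625.
Total gain g = 0.4792.
A = 1/(1 − 0.4792) = 1.92.

1.92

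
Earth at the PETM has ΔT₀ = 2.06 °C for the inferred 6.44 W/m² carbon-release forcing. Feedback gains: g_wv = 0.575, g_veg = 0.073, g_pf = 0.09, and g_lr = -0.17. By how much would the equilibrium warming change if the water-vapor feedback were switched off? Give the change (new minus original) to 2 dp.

-2.72 °C

Original: g = 0.568, ΔT = 2.06/(1−0.568) = 4.7685 °C.
Without water-vapor: g' = -0.007, ΔT' = 2.06/(1+0.007) = 2.0457 °C.
Change = 2.0457 − 4.7685 = -2.72 °C.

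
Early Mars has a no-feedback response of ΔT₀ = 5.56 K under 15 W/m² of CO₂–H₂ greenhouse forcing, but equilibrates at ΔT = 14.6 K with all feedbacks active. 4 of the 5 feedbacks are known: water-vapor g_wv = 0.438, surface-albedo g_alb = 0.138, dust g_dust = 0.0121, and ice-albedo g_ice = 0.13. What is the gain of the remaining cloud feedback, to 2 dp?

Amplification A = ΔT/ΔT₀ = 14.6/5.56 = 2.626.
Total gain g = 1 − 1/A = 1 − 1/2.626 = 0.6192.
Known gains sum to 0.438 + 0.138 + 0.0121 + 0.13 = 0.7181.
g_cld = 0.6192 − 0.7181 = -0.10.

-0.10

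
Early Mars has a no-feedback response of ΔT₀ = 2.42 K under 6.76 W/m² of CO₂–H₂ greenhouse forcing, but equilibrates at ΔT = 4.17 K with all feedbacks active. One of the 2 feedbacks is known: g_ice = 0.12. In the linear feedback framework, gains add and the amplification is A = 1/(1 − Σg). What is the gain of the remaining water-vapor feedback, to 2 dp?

0.30

Amplification A = ΔT/ΔT₀ = 4.17/2.42 = 1.723.
Total gain g = 1 − 1/A = 1 − 1/1.723 = 0.4196.
The known gain is 0.12.
g_wv = 0.4196 − 0.12 = 0.30.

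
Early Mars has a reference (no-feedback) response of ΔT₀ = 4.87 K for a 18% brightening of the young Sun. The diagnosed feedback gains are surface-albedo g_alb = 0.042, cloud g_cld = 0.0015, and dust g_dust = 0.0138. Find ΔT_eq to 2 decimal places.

5.17 K

Total gain g = 0.042 + 0.0015 + 0.0138 = 0.0573.
Amplification A = 1/(1 − 0.0573) = 1.061.
ΔT = 4.87 × 1.061 = 5.17 K.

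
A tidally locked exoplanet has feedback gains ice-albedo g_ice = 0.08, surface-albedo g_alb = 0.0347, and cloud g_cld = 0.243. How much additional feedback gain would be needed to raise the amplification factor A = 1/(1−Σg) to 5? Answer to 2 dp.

0.44

Current total gain = 0.3577.
Target gain for A = 5: g* = 1 − 1/5 = 0.8.
Additional gain needed = 0.8 − 0.3577 = 0.44.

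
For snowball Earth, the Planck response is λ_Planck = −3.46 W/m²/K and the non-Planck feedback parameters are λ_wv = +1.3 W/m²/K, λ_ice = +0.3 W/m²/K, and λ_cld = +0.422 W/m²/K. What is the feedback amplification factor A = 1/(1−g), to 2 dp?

2.41

Convert to gains: g_wv = 1.3/3.46 = 0.3757; g_ice = 0.3/3.46 = 0.08671; g_cld = 0.422/3.46 = 0.122.
Total gain g = 0.58441.
A = 1/(1 − 0.58441) = 2.41.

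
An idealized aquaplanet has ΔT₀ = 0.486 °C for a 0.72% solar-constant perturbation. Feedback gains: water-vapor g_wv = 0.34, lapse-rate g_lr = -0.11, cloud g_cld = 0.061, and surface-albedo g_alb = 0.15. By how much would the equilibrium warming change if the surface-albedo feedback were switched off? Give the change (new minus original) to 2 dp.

-0.18 °C

Original: g = 0.441, ΔT = 0.486/(1−0.441) = 0.8694 °C.
Without surface-albedo: g' = 0.291, ΔT' = 0.486/(1−0.291) = 0.6855 °C.
Change = 0.6855 − 0.8694 = -0.18 °C.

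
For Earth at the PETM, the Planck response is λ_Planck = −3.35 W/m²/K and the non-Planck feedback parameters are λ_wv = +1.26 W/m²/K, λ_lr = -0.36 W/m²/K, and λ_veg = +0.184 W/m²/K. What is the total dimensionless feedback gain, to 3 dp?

Convert to gains: g_wv = 1.26/3.35 = 0.3761; g_lr = -0.36/3.35 = -0.1075; g_veg = 0.184/3.35 = 0.05493.
Total gain g = 0.32353.

0.324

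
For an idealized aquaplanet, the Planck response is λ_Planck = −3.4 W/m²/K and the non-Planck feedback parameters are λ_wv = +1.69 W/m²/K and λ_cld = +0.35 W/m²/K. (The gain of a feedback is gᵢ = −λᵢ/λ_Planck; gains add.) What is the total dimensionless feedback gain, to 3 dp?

0.600

Convert to gains: g_wv = 1.69/3.4 = 0.4971; g_cld = 0.35/3.4 = 0.1029.
Total gain g = 0.6.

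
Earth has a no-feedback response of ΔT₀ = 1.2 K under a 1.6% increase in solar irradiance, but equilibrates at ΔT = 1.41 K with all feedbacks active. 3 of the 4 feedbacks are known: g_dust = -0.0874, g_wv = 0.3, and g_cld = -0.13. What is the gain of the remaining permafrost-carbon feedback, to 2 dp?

0.07

Amplification A = ΔT/ΔT₀ = 1.41/1.2 = 1.175.
Total gain g = 1 − 1/A = 1 − 1/1.175 = 0.1489.
Known gains sum to -0.0874 + 0.3 − 0.13 = 0.0826.
g_pf = 0.1489 − 0.0826 = 0.07.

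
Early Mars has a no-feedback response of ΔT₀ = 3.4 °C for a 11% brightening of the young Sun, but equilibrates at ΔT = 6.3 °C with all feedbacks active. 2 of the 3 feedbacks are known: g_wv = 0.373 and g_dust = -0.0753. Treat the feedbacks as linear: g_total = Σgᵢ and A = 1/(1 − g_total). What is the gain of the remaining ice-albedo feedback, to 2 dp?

0.16

Amplification A = ΔT/ΔT₀ = 6.3/3.4 = 1.853.
Total gain g = 1 − 1/A = 1 − 1/1.853 = 0.4603.
Known gains sum to 0.373 − 0.0753 = 0.2977.
g_ice = 0.4603 − 0.2977 = 0.16.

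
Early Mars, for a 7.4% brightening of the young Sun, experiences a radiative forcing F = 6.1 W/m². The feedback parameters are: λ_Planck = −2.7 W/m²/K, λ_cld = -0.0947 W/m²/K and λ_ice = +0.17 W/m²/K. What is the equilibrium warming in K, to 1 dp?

Net feedback parameter λ = (−2.7) + (-0.0947) + (+0.17) = -2.6247 W/m²/K.
ΔT = −F/λ = −6.1/(-2.6247) = 2.3 K.

2.3 K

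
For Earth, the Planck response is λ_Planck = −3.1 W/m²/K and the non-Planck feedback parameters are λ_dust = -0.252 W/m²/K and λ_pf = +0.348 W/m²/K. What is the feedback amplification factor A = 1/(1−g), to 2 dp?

Convert to gains: g_dust = -0.252/3.1 = -0.08129; g_pf = 0.348/3.1 = 0.1123.
Total gain g = 0.03101.
A = 1/(1 − 0.03101) = 1.03.

1.03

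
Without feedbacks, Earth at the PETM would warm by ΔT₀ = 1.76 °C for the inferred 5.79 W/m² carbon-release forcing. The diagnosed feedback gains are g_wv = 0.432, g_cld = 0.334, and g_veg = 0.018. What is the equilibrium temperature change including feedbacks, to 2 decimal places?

Total gain g = 0.432 + 0.334 + 0.018 = 0.784.
Amplification A = 1/(1 − 0.784) = 4.63.
ΔT = 1.76 × 4.63 = 8.15 °C.

8.15 °C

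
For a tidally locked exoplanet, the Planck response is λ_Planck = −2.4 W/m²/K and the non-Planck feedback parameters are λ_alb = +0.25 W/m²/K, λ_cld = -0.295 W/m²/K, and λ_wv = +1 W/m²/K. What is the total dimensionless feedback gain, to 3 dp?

0.398

Convert to gains: g_alb = 0.25/2.4 = 0.1042; g_cld = -0.295/2.4 = -0.1229; g_wv = 1/2.4 = 0.4167.
Total gain g = 0.398.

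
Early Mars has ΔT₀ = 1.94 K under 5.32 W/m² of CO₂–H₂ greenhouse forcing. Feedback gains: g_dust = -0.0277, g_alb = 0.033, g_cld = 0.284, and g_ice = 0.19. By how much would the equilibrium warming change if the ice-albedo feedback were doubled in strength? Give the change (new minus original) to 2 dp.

Original: g = 0.4793, ΔT = 1.94/(1−0.4793) = 3.7258 K.
With doubled ice-albedo: g' = 0.6693, ΔT' = 1.94/(1−0.6693) = 5.8663 K.
Change = 5.8663 − 3.7258 = 2.14 K.

2.14 K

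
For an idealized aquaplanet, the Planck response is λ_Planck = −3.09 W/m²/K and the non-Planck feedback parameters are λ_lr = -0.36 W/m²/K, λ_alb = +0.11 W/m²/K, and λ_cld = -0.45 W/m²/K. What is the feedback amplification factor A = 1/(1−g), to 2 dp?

0.82

Convert to gains: g_lr = -0.36/3.09 = -0.1165; g_alb = 0.11/3.09 = 0.0356; g_cld = -0.45/3.09 = -0.1456.
Total gain g = -0.2265.
A = 1/(1 + 0.2265) = 0.82.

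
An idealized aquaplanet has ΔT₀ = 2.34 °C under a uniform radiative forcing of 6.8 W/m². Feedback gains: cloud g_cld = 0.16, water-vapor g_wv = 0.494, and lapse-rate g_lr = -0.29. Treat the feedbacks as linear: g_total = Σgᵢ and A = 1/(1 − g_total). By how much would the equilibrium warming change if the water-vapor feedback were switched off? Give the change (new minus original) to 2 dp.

Original: g = 0.364, ΔT = 2.34/(1−0.364) = 3.6792 °C.
Without water-vapor: g' = -0.13, ΔT' = 2.34/(1+0.13) = 2.0708 °C.
Change = 2.0708 − 3.6792 = -1.61 °C.

-1.61 °C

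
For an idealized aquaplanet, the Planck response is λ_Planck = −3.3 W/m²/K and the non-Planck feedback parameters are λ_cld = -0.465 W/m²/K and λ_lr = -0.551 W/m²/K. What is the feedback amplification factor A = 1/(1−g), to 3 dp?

Convert to gains: g_cld = -0.465/3.3 = -0.1409; g_lr = -0.551/3.3 = -0.167.
Total gain g = -0.3079.
A = 1/(1 + 0.3079) = 0.765.

0.765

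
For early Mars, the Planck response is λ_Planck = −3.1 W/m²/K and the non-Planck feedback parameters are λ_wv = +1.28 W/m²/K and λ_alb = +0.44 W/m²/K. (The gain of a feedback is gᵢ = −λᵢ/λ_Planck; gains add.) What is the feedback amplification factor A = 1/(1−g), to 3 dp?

2.246

Convert to gains: g_wv = 1.28/3.1 = 0.4129; g_alb = 0.44/3.1 = 0.1419.
Total gain g = 0.5548.
A = 1/(1 − 0.5548) = 2.246.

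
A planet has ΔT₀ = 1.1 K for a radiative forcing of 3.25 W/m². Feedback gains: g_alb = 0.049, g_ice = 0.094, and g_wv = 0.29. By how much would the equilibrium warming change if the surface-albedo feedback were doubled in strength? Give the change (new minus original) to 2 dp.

0.18 K

Original: g = 0.433, ΔT = 1.1/(1−0.433) = 1.9400 K.
With doubled surface-albedo: g' = 0.482, ΔT' = 1.1/(1−0.482) = 2.1236 K.
Change = 2.1236 − 1.9400 = 0.18 K.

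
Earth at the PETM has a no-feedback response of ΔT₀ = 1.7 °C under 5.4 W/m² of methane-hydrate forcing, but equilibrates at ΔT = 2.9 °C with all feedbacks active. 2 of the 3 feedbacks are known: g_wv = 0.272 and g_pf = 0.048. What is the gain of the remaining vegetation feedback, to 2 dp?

0.09

Amplification A = ΔT/ΔT₀ = 2.9/1.7 = 1.706.
Total gain g = 1 − 1/A = 1 − 1/1.706 = 0.4138.
Known gains sum to 0.272 + 0.048 = 0.32.
g_veg = 0.4138 − 0.32 = 0.09.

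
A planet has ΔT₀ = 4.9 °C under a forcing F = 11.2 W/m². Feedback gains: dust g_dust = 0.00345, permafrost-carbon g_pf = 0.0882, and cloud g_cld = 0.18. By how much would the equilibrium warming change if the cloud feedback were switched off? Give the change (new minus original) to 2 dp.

-1.33 °C

Original: g = 0.27165, ΔT = 4.9/(1−0.27165) = 6.7275 °C.
Without cloud: g' = 0.09165, ΔT' = 4.9/(1−0.09165) = 5.3944 °C.
Change = 5.3944 − 6.7275 = -1.33 °C.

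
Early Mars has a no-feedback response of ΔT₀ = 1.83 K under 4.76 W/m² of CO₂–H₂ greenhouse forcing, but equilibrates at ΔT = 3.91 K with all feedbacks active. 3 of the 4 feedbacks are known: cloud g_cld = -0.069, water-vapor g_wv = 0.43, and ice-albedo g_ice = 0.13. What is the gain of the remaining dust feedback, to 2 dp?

0.04

Amplification A = ΔT/ΔT₀ = 3.91/1.83 = 2.137.
Total gain g = 1 − 1/A = 1 − 1/2.137 = 0.5321.
Known gains sum to -0.069 + 0.43 + 0.13 = 0.491.
g_dust = 0.5321 − 0.491 = 0.04.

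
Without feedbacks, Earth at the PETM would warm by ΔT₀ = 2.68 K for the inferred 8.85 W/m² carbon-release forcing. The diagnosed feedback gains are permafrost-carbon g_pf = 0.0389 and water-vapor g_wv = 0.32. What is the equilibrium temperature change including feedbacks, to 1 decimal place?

4.2 K

Total gain g = 0.0389 + 0.32 = 0.3589.
Amplification A = 1/(1 − 0.3589) = 1.56.
ΔT = 2.68 × 1.56 = 4.2 K.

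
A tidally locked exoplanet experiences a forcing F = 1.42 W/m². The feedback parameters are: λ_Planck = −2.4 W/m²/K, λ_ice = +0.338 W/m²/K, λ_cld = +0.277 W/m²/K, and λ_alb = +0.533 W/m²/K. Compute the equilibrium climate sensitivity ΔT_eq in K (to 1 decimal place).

1.1 K

Net feedback parameter λ = (−2.4) + (+0.338) + (+0.277) + (+0.533) = -1.252 W/m²/K.
ΔT = −F/λ = −1.42/(-1.252) = 1.1 K.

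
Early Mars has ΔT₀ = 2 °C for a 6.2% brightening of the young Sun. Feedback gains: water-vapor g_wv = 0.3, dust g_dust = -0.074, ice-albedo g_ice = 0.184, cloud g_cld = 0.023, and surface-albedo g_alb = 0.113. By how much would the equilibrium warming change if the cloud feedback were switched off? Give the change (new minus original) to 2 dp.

-0.21 °C

Original: g = 0.546, ΔT = 2/(1−0.546) = 4.4053 °C.
Without cloud: g' = 0.523, ΔT' = 2/(1−0.523) = 4.1929 °C.
Change = 4.1929 − 4.4053 = -0.21 °C.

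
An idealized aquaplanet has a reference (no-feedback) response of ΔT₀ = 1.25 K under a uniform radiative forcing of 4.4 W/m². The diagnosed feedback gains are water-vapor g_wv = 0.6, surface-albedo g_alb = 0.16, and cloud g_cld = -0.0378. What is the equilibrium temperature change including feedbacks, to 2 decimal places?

4.50 K

Total gain g = 0.6 + 0.16 − 0.0378 = 0.7222.
Amplification A = 1/(1 − 0.7222) = 3.6.
ΔT = 1.25 × 3.6 = 4.50 K.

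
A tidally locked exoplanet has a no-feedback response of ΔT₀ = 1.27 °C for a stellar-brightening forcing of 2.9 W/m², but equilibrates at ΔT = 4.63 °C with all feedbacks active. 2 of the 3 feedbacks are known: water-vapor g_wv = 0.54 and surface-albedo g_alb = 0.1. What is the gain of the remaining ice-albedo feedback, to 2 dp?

Amplification A = ΔT/ΔT₀ = 4.63/1.27 = 3.646.
Total gain g = 1 − 1/A = 1 − 1/3.646 = 0.7257.
Known gains sum to 0.54 + 0.1 = 0.64.
g_ice = 0.7257 − 0.64 = 0.09.

0.09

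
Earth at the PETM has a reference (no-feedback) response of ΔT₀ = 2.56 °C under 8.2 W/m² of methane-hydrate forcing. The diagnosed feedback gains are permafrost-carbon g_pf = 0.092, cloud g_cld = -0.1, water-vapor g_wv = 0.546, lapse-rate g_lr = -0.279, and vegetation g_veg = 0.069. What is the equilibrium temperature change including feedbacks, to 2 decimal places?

Total gain g = 0.092 − 0.1 + 0.546 − 0.279 + 0.069 = 0.328.
Amplification A = 1/(1 − 0.328) = 1.488.
ΔT = 2.56 × 1.488 = 3.81 °C.

3.81 °C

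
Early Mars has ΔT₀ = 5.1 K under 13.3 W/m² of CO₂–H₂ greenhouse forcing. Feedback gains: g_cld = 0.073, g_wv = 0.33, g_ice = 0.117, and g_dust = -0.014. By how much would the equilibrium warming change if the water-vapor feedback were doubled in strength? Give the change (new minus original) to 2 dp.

20.77 K

Original: g = 0.506, ΔT = 5.1/(1−0.506) = 10.3239 K.
With doubled water-vapor: g' = 0.836, ΔT' = 5.1/(1−0.836) = 31.0976 K.
Change = 31.0976 − 10.3239 = 20.77 K.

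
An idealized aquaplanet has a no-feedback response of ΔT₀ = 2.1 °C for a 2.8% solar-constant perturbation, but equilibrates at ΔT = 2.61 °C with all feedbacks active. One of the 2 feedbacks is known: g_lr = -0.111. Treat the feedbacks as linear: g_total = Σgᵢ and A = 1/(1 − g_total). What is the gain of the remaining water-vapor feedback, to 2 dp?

0.31

Amplification A = ΔT/ΔT₀ = 2.61/2.1 = 1.243.
Total gain g = 1 − 1/A = 1 − 1/1.243 = 0.1955.
The known gain is -0.111.
g_wv = 0.1955 + 0.111 = 0.31.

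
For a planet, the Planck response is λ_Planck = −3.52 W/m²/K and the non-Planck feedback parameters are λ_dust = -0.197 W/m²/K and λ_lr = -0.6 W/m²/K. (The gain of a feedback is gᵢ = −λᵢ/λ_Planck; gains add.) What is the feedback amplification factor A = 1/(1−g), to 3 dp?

0.815

Convert to gains: g_dust = -0.197/3.52 = -0.05597; g_lr = -0.6/3.52 = -0.1705.
Total gain g = -0.22647.
A = 1/(1 + 0.22647) = 0.815.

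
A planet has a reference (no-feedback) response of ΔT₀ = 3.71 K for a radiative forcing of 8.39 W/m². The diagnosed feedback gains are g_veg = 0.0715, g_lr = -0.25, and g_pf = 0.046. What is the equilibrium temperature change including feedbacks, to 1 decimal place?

3.3 K

Total gain g = 0.0715 − 0.25 + 0.046 = -0.1325.
Amplification A = 1/(1 + 0.1325) = 0.883.
ΔT = 3.71 × 0.883 = 3.3 K.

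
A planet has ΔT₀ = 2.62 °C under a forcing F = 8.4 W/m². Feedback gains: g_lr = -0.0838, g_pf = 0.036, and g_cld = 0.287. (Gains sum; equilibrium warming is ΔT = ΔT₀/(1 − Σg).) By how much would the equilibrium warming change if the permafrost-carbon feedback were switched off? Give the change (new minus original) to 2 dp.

Original: g = 0.2392, ΔT = 2.62/(1−0.2392) = 3.4437 °C.
Without permafrost-carbon: g' = 0.2032, ΔT' = 2.62/(1−0.2032) = 3.2882 °C.
Change = 3.2882 − 3.4437 = -0.16 °C.

-0.16 °C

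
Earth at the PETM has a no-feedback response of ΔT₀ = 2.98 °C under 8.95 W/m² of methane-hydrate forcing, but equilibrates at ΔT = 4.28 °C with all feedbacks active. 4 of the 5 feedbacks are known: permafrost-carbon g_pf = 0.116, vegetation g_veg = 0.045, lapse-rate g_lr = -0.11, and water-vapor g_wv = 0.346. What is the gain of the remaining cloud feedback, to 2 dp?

-0.09

Amplification A = ΔT/ΔT₀ = 4.28/2.98 = 1.436.
Total gain g = 1 − 1/A = 1 − 1/1.436 = 0.3036.
Known gains sum to 0.116 + 0.045 − 0.11 + 0.346 = 0.397.
g_cld = 0.3036 − 0.397 = -0.09.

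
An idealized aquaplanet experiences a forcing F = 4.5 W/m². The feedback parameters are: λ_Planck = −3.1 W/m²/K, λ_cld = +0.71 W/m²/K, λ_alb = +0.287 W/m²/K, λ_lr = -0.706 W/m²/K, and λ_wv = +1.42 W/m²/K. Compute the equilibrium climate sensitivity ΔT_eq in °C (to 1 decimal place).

Net feedback parameter λ = (−3.1) + (+0.71) + (+0.287) + (-0.706) + (+1.42) = -1.389 W/m²/K.
ΔT = −F/λ = −4.5/(-1.389) = 3.2 °C.

3.2 °C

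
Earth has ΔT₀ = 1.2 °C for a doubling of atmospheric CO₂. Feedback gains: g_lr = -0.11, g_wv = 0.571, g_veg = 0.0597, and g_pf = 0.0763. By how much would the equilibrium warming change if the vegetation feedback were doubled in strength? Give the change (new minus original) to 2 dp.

0.52 °C

Original: g = 0.597, ΔT = 1.2/(1−0.597) = 2.9777 °C.
With doubled vegetation: g' = 0.6567, ΔT' = 1.2/(1−0.6567) = 3.4955 °C.
Change = 3.4955 − 2.9777 = 0.52 °C.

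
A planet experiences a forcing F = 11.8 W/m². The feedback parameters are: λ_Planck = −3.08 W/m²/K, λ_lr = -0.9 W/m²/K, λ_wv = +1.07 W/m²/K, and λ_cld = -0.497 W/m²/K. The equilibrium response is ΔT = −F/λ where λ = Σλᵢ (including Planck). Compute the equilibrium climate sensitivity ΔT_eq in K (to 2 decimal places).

Net feedback parameter λ = (−3.08) + (-0.9) + (+1.07) + (-0.497) = -3.407 W/m²/K.
ΔT = −F/λ = −11.8/(-3.407) = 3.46 K.

3.46 K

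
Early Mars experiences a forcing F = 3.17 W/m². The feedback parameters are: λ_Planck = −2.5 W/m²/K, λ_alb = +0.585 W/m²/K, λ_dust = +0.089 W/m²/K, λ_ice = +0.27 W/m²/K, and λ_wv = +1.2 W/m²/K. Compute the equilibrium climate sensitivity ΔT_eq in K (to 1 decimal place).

8.9 K

Net feedback parameter λ = (−2.5) + (+0.585) + (+0.089) + (+0.27) + (+1.2) = -0.356 W/m²/K.
ΔT = −F/λ = −3.17/(-0.356) = 8.9 K.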